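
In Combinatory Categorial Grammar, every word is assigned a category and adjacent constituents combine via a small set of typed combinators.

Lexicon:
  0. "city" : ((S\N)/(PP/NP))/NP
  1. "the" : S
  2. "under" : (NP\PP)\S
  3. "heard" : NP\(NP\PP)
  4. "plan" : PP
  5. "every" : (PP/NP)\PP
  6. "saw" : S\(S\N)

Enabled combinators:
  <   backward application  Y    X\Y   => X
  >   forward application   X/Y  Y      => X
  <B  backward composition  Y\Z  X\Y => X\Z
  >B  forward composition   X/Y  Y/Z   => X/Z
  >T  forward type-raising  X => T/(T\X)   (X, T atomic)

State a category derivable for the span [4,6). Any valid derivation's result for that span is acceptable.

PP/NP

[0,7] S   <
  [0,6] S\N   >
    [0,4] (S\N)/(PP/NP)   >
      [0,1] "city" : ((S\N)/(PP/NP))/NP
      [1,4] NP   <
        [1,3] NP\PP   <
          [1,2] "the" : S
          [2,3] "under" : (NP\PP)\S
        [3,4] "heard" : NP\(NP\PP)
    [4,6] PP/NP   <
      [4,5] "plan" : PP
      [5,6] "every" : (PP/NP)\PP
  [6,7] "saw" : S\(S\N)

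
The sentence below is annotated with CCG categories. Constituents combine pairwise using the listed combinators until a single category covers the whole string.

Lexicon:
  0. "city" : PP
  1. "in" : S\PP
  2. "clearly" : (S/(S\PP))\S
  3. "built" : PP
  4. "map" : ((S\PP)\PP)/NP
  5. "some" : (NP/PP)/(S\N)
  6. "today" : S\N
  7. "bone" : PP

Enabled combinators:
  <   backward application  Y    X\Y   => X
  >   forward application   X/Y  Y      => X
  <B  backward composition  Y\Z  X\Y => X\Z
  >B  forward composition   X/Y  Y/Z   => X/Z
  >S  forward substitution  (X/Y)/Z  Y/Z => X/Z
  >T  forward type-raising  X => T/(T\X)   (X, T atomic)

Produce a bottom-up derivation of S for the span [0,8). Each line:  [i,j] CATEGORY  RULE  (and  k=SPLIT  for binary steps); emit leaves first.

[0,8] S   >
  [0,3] S/(S\PP)   <
    [0,2] S   <
      [0,1] "city" : PP
      [1,2] "in" : S\PP
    [2,3] "clearly" : (S/(S\PP))\S
  [3,8] S\PP   <
    [3,4] "built" : PP
    [4,8] (S\PP)\PP   >
      [4,5] "map" : ((S\PP)\PP)/NP
      [5,8] NP   >
        [5,7] NP/PP   >
          [5,6] "some" : (NP/PP)/(S\N)
          [6,7] "today" : S\N
        [7,8] "bone" : PP

[0,1] PP  lex  "city"
[1,2] S\PP  lex  "in"
[0,2] S  <  k=1
[2,3] (S/(S\PP))\S  lex  "clearly"
[0,3] S/(S\PP)  <  k=2
[3,4] PP  lex  "built"
[4,5] ((S\PP)\PP)/NP  lex  "map"
[5,6] (NP/PP)/(S\N)  lex  "some"
[6,7] S\N  lex  "today"
[5,7] NP/PP  >  k=6
[7,8] PP  lex  "bone"
[5,8] NP  >  k=7
[4,8] (S\PP)\PP  >  k=5
[3,8] S\PP  <  k=4
[0,8] S  >  k=3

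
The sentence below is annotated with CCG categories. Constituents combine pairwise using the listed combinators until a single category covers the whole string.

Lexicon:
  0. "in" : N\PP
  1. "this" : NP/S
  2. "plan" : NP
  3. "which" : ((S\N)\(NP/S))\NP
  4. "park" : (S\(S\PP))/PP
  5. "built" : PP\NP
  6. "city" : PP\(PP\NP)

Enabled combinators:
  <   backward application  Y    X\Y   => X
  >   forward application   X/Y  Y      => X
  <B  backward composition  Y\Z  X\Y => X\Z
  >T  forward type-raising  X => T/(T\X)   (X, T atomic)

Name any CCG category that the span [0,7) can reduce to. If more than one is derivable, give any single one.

S

[0,7] S   <
  [0,4] S\PP   <B
    [0,1] "in" : N\PP
    [1,4] S\N   <
      [1,2] "this" : NP/S
      [2,4] (S\N)\(NP/S)   <
        [2,3] "plan" : NP
        [3,4] "which" : ((S\N)\(NP/S))\NP
  [4,7] S\(S\PP)   >
    [4,5] "park" : (S\(S\PP))/PP
    [5,7] PP   <
      [5,6] "built" : PP\NP
      [6,7] "city" : PP\(PP\NP)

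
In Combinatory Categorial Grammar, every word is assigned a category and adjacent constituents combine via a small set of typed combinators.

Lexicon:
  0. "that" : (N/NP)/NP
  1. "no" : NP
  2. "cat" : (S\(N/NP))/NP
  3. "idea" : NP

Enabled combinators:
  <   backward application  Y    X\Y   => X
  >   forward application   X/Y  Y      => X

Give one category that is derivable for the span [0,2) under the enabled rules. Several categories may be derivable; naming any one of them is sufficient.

[0,4] S   <
  [0,2] N/NP   >
    [0,1] "that" : (N/NP)/NP
    [1,2] "no" : NP
  [2,4] S\(N/NP)   >
    [2,3] "cat" : (S\(N/NP))/NP
    [3,4] "idea" : NP

N/NP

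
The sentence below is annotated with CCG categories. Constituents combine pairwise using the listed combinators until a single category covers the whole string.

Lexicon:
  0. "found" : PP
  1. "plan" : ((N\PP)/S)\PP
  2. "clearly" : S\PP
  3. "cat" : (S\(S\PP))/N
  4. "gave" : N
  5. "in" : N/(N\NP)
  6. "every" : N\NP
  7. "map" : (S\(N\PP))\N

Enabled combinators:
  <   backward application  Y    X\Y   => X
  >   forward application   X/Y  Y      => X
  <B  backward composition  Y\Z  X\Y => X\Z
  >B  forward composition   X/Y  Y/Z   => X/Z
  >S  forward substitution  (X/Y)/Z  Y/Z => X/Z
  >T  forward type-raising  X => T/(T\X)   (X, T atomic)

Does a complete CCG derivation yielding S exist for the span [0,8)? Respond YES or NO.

YES

[0,8] S   <
  [0,5] N\PP   >
    [0,2] (N\PP)/S   <
      [0,1] "found" : PP
      [1,2] "plan" : ((N\PP)/S)\PP
    [2,5] S   <
      [2,3] "clearly" : S\PP
      [3,5] S\(S\PP)   >
        [3,4] "cat" : (S\(S\PP))/N
        [4,5] "gave" : N
  [5,8] S\(N\PP)   <
    [5,7] N   >
      [5,6] "in" : N/(N\NP)
      [6,7] "every" : N\NP
    [7,8] "map" : (S\(N\PP))\N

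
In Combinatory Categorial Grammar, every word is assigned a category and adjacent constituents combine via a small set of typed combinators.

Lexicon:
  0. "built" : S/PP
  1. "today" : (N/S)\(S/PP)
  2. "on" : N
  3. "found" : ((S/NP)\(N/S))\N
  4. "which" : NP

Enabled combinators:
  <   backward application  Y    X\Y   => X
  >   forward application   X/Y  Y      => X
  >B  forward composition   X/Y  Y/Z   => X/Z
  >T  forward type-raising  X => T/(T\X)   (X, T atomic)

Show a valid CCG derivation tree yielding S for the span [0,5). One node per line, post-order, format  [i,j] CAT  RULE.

[0,1] S/PP  lex  "built"
[1,2] (N/S)\(S/PP)  lex  "today"
[0,2] N/S  <  k=1
[2,3] N  lex  "on"
[3,4] ((S/NP)\(N/S))\N  lex  "found"
[2,4] (S/NP)\(N/S)  <  k=3
[0,4] S/NP  <  k=2
[4,5] NP  lex  "which"
[0,5] S  >  k=4

[0,5] S   >
  [0,4] S/NP   <
    [0,2] N/S   <
      [0,1] "built" : S/PP
      [1,2] "today" : (N/S)\(S/PP)
    [2,4] (S/NP)\(N/S)   <
      [2,3] "on" : N
      [3,4] "found" : ((S/NP)\(N/S))\N
  [4,5] "which" : NP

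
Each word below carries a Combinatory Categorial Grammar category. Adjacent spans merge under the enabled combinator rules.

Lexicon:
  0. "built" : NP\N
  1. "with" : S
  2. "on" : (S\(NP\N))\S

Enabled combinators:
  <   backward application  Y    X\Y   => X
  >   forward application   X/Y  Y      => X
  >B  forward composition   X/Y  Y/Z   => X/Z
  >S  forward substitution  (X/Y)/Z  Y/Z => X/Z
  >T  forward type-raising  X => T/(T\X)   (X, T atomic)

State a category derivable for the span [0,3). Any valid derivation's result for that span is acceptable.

S

[0,3] S   <
  [0,1] "built" : NP\N
  [1,3] S\(NP\N)   <
    [1,2] "with" : S
    [2,3] "on" : (S\(NP\N))\S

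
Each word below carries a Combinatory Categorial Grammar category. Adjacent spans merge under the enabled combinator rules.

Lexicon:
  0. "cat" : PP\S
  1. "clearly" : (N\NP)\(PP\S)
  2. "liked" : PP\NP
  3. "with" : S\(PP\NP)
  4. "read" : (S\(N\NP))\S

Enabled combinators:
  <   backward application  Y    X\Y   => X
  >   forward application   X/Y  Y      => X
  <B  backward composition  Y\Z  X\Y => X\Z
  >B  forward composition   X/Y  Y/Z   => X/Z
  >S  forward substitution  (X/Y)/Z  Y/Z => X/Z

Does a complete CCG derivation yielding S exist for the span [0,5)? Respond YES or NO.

YES

[0,5] S   <
  [0,2] N\NP   <
    [0,1] "cat" : PP\S
    [1,2] "clearly" : (N\NP)\(PP\S)
  [2,5] S\(N\NP)   <
    [2,4] S   <
      [2,3] "liked" : PP\NP
      [3,4] "with" : S\(PP\NP)
    [4,5] "read" : (S\(N\NP))\S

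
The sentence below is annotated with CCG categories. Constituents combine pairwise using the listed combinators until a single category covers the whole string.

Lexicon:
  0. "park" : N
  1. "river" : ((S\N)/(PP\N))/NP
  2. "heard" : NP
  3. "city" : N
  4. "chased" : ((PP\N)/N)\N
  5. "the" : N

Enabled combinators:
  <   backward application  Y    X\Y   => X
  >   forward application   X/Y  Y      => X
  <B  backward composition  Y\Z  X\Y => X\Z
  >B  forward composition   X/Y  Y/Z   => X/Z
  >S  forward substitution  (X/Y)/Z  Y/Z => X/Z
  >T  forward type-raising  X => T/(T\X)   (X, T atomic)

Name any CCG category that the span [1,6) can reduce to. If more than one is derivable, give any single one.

S\N

[0,6] S   <
  [0,1] "park" : N
  [1,6] S\N   >
    [1,3] (S\N)/(PP\N)   >
      [1,2] "river" : ((S\N)/(PP\N))/NP
      [2,3] "heard" : NP
    [3,6] PP\N   >
      [3,5] (PP\N)/N   <
        [3,4] "city" : N
        [4,5] "chased" : ((PP\N)/N)\N
      [5,6] "the" : N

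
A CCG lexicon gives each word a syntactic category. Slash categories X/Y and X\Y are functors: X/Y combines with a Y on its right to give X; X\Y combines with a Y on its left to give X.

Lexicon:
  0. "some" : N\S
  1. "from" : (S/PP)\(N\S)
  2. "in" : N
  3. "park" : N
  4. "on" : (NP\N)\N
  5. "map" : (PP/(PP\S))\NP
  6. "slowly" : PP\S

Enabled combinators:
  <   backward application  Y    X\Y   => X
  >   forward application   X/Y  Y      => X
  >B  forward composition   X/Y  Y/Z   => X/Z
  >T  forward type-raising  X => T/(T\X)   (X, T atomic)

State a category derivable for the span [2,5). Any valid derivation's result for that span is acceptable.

[0,7] S   >
  [0,2] S/PP   <
    [0,1] "some" : N\S
    [1,2] "from" : (S/PP)\(N\S)
  [2,7] PP   >
    [2,6] PP/(PP\S)   <
      [2,5] NP   <
        [2,3] "in" : N
        [3,5] NP\N   <
          [3,4] "park" : N
          [4,5] "on" : (NP\N)\N
      [5,6] "map" : (PP/(PP\S))\NP
    [6,7] "slowly" : PP\S

NP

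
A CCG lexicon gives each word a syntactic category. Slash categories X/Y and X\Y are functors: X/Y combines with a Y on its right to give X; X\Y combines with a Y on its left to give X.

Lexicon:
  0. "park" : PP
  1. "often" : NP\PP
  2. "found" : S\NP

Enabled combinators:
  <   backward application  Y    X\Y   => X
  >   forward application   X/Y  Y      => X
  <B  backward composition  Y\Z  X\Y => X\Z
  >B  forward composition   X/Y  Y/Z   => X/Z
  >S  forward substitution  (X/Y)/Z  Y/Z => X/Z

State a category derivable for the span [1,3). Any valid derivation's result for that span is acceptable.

S\PP

[0,3] S   <
  [0,1] "park" : PP
  [1,3] S\PP   <B
    [1,2] "often" : NP\PP
    [2,3] "found" : S\NP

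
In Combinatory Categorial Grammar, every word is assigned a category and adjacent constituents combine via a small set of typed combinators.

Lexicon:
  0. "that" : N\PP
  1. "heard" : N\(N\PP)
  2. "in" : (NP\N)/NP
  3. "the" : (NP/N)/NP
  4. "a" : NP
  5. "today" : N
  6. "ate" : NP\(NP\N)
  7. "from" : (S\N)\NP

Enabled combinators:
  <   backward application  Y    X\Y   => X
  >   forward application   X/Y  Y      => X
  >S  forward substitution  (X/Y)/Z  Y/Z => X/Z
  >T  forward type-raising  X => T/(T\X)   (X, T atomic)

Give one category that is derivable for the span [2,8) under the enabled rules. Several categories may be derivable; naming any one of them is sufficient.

[0,8] S   <
  [0,2] N   <
    [0,1] "that" : N\PP
    [1,2] "heard" : N\(N\PP)
  [2,8] S\N   <
    [2,7] NP   <
      [2,6] NP\N   >
        [2,3] "in" : (NP\N)/NP
        [3,6] NP   >
          [3,5] NP/N   >
            [3,4] "the" : (NP/N)/NP
            [4,5] "a" : NP
          [5,6] "today" : N
      [6,7] "ate" : NP\(NP\N)
    [7,8] "from" : (S\N)\NP

S\N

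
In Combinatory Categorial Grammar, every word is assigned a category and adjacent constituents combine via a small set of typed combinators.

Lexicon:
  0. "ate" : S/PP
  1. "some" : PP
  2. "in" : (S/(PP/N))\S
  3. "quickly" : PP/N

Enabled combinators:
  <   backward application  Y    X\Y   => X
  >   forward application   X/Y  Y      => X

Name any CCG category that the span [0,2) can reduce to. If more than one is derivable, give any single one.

[0,4] S   >
  [0,3] S/(PP/N)   <
    [0,2] S   >
      [0,1] "ate" : S/PP
      [1,2] "some" : PP
    [2,3] "in" : (S/(PP/N))\S
  [3,4] "quickly" : PP/N

S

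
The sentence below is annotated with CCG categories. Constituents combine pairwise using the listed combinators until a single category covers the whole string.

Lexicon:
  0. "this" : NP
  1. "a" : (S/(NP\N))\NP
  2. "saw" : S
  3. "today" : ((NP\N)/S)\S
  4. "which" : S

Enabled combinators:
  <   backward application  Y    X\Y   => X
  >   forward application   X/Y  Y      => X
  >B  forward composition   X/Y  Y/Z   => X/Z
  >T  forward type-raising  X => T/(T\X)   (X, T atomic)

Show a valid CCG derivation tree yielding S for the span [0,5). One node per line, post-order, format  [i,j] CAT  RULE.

[0,5] S   >
  [0,2] S/(NP\N)   <
    [0,1] "this" : NP
    [1,2] "a" : (S/(NP\N))\NP
  [2,5] NP\N   >
    [2,4] (NP\N)/S   <
      [2,3] "saw" : S
      [3,4] "today" : ((NP\N)/S)\S
    [4,5] "which" : S

[0,1] NP  lex  "this"
[1,2] (S/(NP\N))\NP  lex  "a"
[0,2] S/(NP\N)  <  k=1
[2,3] S  lex  "saw"
[3,4] ((NP\N)/S)\S  lex  "today"
[2,4] (NP\N)/S  <  k=3
[4,5] S  lex  "which"
[2,5] NP\N  >  k=4
[0,5] S  >  k=2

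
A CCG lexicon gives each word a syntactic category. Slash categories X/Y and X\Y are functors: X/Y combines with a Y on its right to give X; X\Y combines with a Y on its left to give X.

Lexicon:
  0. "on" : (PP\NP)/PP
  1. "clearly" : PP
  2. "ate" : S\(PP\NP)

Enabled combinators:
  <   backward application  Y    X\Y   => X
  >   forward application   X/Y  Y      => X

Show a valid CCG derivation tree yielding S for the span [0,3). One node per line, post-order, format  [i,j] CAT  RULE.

[0,3] S   <
  [0,2] PP\NP   >
    [0,1] "on" : (PP\NP)/PP
    [1,2] "clearly" : PP
  [2,3] "ate" : S\(PP\NP)

[0,1] (PP\NP)/PP  lex  "on"
[1,2] PP  lex  "clearly"
[0,2] PP\NP  >  k=1
[2,3] S\(PP\NP)  lex  "ate"
[0,3] S  <  k=2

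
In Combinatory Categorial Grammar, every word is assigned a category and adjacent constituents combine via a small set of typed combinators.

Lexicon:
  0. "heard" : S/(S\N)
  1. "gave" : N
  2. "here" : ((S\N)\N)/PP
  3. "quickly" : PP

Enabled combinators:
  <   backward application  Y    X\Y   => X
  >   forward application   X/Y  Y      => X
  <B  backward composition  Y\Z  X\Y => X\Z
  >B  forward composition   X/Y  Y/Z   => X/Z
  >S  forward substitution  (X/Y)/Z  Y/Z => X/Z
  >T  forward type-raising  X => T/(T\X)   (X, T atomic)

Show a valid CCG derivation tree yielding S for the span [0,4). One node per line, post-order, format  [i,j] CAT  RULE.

[0,4] S   >
  [0,1] "heard" : S/(S\N)
  [1,4] S\N   <
    [1,2] "gave" : N
    [2,4] (S\N)\N   >
      [2,3] "here" : ((S\N)\N)/PP
      [3,4] "quickly" : PP

[0,1] S/(S\N)  lex  "heard"
[1,2] N  lex  "gave"
[2,3] ((S\N)\N)/PP  lex  "here"
[3,4] PP  lex  "quickly"
[2,4] (S\N)\N  >  k=3
[1,4] S\N  <  k=2
[0,4] S  >  k=1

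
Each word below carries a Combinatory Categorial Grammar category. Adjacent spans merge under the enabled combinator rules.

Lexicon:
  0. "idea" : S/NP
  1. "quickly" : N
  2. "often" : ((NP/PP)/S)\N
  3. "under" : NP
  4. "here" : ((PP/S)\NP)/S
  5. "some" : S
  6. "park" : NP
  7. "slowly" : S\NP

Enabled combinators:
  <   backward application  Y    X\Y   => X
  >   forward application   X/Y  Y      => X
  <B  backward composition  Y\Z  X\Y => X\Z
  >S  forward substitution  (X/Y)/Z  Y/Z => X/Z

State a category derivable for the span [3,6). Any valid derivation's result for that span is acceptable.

PP/S

[0,8] S   >
  [0,1] "idea" : S/NP
  [1,8] NP   >
    [1,6] NP/S   >S
      [1,3] (NP/PP)/S   <
        [1,2] "quickly" : N
        [2,3] "often" : ((NP/PP)/S)\N
      [3,6] PP/S   <
        [3,4] "under" : NP
        [4,6] (PP/S)\NP   >
          [4,5] "here" : ((PP/S)\NP)/S
          [5,6] "some" : S
    [6,8] S   <
      [6,7] "park" : NP
      [7,8] "slowly" : S\NP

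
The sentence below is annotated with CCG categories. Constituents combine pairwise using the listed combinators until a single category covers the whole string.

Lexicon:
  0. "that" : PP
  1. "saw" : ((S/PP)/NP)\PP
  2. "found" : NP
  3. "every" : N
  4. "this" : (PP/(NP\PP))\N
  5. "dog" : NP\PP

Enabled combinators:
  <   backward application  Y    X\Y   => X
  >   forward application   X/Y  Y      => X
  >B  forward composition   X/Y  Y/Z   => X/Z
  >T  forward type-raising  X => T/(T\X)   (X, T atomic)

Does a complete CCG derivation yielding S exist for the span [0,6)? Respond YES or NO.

[0,6] S   >
  [0,3] S/PP   >
    [0,2] (S/PP)/NP   <
      [0,1] "that" : PP
      [1,2] "saw" : ((S/PP)/NP)\PP
    [2,3] "found" : NP
  [3,6] PP   >
    [3,5] PP/(NP\PP)   <
      [3,4] "every" : N
      [4,5] "this" : (PP/(NP\PP))\N
    [5,6] "dog" : NP\PP

YES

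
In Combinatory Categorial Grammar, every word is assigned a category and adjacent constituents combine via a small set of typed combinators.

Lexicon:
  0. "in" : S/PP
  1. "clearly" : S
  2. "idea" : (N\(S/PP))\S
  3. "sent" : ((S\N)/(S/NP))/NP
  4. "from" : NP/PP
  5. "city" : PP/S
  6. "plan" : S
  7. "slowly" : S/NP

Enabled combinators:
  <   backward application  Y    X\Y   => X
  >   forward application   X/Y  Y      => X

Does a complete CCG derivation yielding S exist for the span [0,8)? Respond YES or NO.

[0,8] S   <
  [0,3] N   <
    [0,1] "in" : S/PP
    [1,3] N\(S/PP)   <
      [1,2] "clearly" : S
      [2,3] "idea" : (N\(S/PP))\S
  [3,8] S\N   >
    [3,7] (S\N)/(S/NP)   >
      [3,4] "sent" : ((S\N)/(S/NP))/NP
      [4,7] NP   >
        [4,5] "from" : NP/PP
        [5,7] PP   >
          [5,6] "city" : PP/S
          [6,7] "plan" : S
    [7,8] "slowly" : S/NP

YES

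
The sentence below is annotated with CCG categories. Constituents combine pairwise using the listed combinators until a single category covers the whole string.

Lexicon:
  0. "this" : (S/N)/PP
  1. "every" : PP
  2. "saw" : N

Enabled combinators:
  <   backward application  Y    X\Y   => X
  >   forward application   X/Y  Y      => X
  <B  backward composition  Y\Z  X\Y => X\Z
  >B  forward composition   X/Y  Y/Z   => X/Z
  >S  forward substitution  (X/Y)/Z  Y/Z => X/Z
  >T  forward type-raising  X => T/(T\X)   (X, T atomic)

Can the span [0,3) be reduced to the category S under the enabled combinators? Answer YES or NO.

YES

[0,3] S   >
  [0,2] S/N   >
    [0,1] "this" : (S/N)/PP
    [1,2] "every" : PP
  [2,3] "saw" : N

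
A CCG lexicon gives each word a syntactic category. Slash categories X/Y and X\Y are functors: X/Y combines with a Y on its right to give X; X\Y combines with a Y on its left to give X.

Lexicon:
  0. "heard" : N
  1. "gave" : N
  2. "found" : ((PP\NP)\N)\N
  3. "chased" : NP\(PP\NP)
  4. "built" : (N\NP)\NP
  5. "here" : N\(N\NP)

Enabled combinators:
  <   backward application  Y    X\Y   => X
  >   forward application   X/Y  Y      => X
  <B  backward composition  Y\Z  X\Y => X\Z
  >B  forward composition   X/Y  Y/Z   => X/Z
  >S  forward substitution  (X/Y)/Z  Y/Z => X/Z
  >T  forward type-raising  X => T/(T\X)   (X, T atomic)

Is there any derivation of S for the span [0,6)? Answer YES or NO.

N N ((PP\NP)\N)\N NP\(PP\NP) (N\NP)\NP N\(N\NP)
CKY chart[0,6] = {N, N/(N\N), NP/(NP\N), PP/(PP\N), S/(S\N)}; S ∉ chart

NO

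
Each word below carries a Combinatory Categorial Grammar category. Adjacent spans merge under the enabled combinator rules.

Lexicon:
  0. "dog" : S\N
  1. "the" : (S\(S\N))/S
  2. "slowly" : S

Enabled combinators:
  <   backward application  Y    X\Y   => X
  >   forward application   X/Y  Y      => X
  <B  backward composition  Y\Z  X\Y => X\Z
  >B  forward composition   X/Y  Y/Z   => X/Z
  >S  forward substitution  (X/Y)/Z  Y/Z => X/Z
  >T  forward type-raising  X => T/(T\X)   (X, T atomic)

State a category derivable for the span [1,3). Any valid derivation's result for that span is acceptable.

S\(S\N)

[0,3] S   <
  [0,1] "dog" : S\N
  [1,3] S\(S\N)   >
    [1,2] "the" : (S\(S\N))/S
    [2,3] "slowly" : S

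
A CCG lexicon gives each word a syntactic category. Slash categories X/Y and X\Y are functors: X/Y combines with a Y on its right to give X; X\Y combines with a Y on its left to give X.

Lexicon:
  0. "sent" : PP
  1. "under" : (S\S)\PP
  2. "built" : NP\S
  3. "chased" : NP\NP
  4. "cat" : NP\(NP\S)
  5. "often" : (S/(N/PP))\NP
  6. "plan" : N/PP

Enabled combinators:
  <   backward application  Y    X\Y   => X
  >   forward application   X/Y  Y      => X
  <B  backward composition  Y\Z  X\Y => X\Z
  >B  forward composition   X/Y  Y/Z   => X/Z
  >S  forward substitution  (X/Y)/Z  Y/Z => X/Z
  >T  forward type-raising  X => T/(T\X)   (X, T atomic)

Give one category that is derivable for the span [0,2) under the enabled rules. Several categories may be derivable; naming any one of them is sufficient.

S\S

[0,7] S   >
  [0,6] S/(N/PP)   <
    [0,5] NP   <
      [0,4] NP\S   <B
        [0,2] S\S   <
          [0,1] "sent" : PP
          [1,2] "under" : (S\S)\PP
        [2,4] NP\S   <B
          [2,3] "built" : NP\S
          [3,4] "chased" : NP\NP
      [4,5] "cat" : NP\(NP\S)
    [5,6] "often" : (S/(N/PP))\NP
  [6,7] "plan" : N/PP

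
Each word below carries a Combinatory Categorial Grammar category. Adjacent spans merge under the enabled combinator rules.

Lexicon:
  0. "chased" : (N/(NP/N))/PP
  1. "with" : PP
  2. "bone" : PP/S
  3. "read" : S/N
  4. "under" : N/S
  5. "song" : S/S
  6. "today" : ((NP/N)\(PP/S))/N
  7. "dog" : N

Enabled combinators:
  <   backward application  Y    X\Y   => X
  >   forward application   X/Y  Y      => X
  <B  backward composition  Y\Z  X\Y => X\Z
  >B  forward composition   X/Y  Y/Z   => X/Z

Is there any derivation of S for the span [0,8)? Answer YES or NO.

NO

(N/(NP/N))/PP PP PP/S S/N N/S S/S ((NP/N)\(PP/S))/N N
CKY chart[0,8] = {N}; S ∉ chart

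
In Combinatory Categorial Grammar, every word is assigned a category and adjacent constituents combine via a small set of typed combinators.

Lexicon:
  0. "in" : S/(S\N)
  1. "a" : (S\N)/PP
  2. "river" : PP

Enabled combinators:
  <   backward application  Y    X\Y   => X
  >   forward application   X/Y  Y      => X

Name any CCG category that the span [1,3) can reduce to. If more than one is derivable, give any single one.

S\N

[0,3] S   >
  [0,1] "in" : S/(S\N)
  [1,3] S\N   >
    [1,2] "a" : (S\N)/PP
    [2,3] "river" : PP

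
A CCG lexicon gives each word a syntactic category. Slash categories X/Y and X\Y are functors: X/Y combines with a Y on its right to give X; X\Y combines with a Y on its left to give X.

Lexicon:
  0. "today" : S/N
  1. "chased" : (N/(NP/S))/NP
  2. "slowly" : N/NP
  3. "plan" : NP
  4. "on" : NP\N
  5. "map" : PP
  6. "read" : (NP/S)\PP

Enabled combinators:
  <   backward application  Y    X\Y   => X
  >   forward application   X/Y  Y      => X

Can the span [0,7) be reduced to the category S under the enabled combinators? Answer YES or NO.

YES

[0,7] S   >
  [0,1] "today" : S/N
  [1,7] N   >
    [1,5] N/(NP/S)   >
      [1,2] "chased" : (N/(NP/S))/NP
      [2,5] NP   <
        [2,4] N   >
          [2,3] "slowly" : N/NP
          [3,4] "plan" : NP
        [4,5] "on" : NP\N
    [5,7] NP/S   <
      [5,6] "map" : PP
      [6,7] "read" : (NP/S)\PP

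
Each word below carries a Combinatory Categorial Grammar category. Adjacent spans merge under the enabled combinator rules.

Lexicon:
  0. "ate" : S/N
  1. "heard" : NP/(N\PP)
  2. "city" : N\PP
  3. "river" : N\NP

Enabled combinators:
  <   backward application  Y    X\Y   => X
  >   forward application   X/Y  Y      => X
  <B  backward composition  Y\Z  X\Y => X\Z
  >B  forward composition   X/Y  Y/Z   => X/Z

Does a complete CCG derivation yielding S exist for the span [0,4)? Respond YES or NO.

[0,4] S   >
  [0,1] "ate" : S/N
  [1,4] N   <
    [1,3] NP   >
      [1,2] "heard" : NP/(N\PP)
      [2,3] "city" : N\PP
    [3,4] "river" : N\NP

YES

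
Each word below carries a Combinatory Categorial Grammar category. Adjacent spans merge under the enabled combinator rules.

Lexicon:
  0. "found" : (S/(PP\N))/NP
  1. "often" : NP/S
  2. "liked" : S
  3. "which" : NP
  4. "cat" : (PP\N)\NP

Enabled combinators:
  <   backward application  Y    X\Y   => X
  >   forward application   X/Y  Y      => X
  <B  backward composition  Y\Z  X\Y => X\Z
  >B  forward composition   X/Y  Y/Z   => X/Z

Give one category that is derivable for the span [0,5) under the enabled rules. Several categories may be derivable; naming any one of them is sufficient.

S

[0,5] S   >
  [0,3] S/(PP\N)   >
    [0,1] "found" : (S/(PP\N))/NP
    [1,3] NP   >
      [1,2] "often" : NP/S
      [2,3] "liked" : S
  [3,5] PP\N   <
    [3,4] "which" : NP
    [4,5] "cat" : (PP\N)\NP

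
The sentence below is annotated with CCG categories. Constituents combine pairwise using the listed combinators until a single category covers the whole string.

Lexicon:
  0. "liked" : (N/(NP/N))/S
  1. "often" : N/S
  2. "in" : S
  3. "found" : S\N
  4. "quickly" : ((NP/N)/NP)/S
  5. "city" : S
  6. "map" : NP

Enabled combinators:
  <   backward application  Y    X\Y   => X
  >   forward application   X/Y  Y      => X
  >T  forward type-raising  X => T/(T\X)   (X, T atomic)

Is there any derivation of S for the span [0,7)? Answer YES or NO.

(N/(NP/N))/S N/S S S\N ((NP/N)/NP)/S S NP
CKY chart[0,7] = {N, N/(N\N), NP/(NP\N), PP/(PP\N), S/(S\N)}; S ∉ chart

NO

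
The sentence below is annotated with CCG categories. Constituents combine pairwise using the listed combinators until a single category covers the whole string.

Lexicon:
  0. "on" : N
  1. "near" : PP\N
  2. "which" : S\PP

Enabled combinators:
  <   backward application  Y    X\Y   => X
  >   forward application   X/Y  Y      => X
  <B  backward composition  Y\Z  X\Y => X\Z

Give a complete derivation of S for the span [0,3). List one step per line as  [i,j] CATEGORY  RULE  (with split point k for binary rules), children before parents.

[0,3] S   <
  [0,2] PP   <
    [0,1] "on" : N
    [1,2] "near" : PP\N
  [2,3] "which" : S\PP

[0,1] N  lex  "on"
[1,2] PP\N  lex  "near"
[0,2] PP  <  k=1
[2,3] S\PP  lex  "which"
[0,3] S  <  k=2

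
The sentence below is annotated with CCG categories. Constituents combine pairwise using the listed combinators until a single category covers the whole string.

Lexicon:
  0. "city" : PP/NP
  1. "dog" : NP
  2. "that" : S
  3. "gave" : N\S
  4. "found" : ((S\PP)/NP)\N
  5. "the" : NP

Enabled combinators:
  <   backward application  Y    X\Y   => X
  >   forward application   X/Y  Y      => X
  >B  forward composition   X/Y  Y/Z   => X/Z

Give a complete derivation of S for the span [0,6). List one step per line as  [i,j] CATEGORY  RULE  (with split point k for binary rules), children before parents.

[0,1] PP/NP  lex  "city"
[1,2] NP  lex  "dog"
[0,2] PP  >  k=1
[2,3] S  lex  "that"
[3,4] N\S  lex  "gave"
[2,4] N  <  k=3
[4,5] ((S\PP)/NP)\N  lex  "found"
[2,5] (S\PP)/NP  <  k=4
[5,6] NP  lex  "the"
[2,6] S\PP  >  k=5
[0,6] S  <  k=2

[0,6] S   <
  [0,2] PP   >
    [0,1] "city" : PP/NP
    [1,2] "dog" : NP
  [2,6] S\PP   >
    [2,5] (S\PP)/NP   <
      [2,4] N   <
        [2,3] "that" : S
        [3,4] "gave" : N\S
      [4,5] "found" : ((S\PP)/NP)\N
    [5,6] "the" : NP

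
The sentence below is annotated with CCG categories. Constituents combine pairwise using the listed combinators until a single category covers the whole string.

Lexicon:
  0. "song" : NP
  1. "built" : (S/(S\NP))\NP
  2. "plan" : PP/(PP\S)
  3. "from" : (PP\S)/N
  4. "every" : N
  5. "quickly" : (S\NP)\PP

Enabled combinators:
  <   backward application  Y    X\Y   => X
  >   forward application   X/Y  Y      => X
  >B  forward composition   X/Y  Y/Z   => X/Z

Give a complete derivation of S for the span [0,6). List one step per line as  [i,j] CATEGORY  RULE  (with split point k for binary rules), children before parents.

[0,6] S   >
  [0,2] S/(S\NP)   <
    [0,1] "song" : NP
    [1,2] "built" : (S/(S\NP))\NP
  [2,6] S\NP   <
    [2,5] PP   >
      [2,3] "plan" : PP/(PP\S)
      [3,5] PP\S   >
        [3,4] "from" : (PP\S)/N
        [4,5] "every" : N
    [5,6] "quickly" : (S\NP)\PP

[0,1] NP  lex  "song"
[1,2] (S/(S\NP))\NP  lex  "built"
[0,2] S/(S\NP)  <  k=1
[2,3] PP/(PP\S)  lex  "plan"
[3,4] (PP\S)/N  lex  "from"
[4,5] N  lex  "every"
[3,5] PP\S  >  k=4
[2,5] PP  >  k=3
[5,6] (S\NP)\PP  lex  "quickly"
[2,6] S\NP  <  k=5
[0,6] S  >  k=2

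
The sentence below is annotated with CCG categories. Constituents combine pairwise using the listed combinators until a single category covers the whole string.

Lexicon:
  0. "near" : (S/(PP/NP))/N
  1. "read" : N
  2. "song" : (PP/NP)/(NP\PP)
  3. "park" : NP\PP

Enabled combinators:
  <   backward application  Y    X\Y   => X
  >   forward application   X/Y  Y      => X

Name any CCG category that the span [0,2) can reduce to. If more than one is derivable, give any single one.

S/(PP/NP)

[0,4] S   >
  [0,2] S/(PP/NP)   >
    [0,1] "near" : (S/(PP/NP))/N
    [1,2] "read" : N
  [2,4] PP/NP   >
    [2,3] "song" : (PP/NP)/(NP\PP)
    [3,4] "park" : NP\PP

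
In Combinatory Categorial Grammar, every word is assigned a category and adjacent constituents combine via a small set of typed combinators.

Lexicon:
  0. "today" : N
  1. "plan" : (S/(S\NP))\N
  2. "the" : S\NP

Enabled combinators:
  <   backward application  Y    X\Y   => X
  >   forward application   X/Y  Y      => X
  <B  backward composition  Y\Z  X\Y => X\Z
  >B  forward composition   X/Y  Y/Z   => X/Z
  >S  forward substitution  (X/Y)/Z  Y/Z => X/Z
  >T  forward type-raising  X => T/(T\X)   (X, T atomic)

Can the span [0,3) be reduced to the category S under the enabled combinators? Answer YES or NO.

YES

[0,3] S   >
  [0,2] S/(S\NP)   <
    [0,1] "today" : N
    [1,2] "plan" : (S/(S\NP))\N
  [2,3] "the" : S\NP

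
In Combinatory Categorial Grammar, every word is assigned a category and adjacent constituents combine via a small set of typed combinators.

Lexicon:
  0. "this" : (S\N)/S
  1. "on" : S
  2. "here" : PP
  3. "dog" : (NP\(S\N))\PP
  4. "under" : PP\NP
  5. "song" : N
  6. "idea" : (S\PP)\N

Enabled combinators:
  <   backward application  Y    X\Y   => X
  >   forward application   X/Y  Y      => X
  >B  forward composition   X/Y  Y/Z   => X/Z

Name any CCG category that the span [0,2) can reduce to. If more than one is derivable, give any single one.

[0,7] S   <
  [0,5] PP   <
    [0,4] NP   <
      [0,2] S\N   >
        [0,1] "this" : (S\N)/S
        [1,2] "on" : S
      [2,4] NP\(S\N)   <
        [2,3] "here" : PP
        [3,4] "dog" : (NP\(S\N))\PP
    [4,5] "under" : PP\NP
  [5,7] S\PP   <
    [5,6] "song" : N
    [6,7] "idea" : (S\PP)\N

S\N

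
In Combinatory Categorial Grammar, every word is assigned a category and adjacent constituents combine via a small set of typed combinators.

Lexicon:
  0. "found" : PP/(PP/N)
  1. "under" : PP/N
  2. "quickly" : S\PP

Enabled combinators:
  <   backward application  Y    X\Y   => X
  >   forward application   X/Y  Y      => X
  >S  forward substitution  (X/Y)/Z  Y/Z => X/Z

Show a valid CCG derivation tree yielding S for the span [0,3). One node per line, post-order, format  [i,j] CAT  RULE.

[0,3] S   <
  [0,2] PP   >
    [0,1] "found" : PP/(PP/N)
    [1,2] "under" : PP/N
  [2,3] "quickly" : S\PP

[0,1] PP/(PP/N)  lex  "found"
[1,2] PP/N  lex  "under"
[0,2] PP  >  k=1
[2,3] S\PP  lex  "quickly"
[0,3] S  <  k=2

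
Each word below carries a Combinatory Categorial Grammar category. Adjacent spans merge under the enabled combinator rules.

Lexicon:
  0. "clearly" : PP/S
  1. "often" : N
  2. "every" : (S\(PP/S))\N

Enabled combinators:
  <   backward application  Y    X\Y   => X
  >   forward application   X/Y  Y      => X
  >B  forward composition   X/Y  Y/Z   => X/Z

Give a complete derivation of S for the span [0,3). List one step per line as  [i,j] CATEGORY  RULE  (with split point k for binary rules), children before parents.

[0,1] PP/S  lex  "clearly"
[1,2] N  lex  "often"
[2,3] (S\(PP/S))\N  lex  "every"
[1,3] S\(PP/S)  <  k=2
[0,3] S  <  k=1

[0,3] S   <
  [0,1] "clearly" : PP/S
  [1,3] S\(PP/S)   <
    [1,2] "often" : N
    [2,3] "every" : (S\(PP/S))\N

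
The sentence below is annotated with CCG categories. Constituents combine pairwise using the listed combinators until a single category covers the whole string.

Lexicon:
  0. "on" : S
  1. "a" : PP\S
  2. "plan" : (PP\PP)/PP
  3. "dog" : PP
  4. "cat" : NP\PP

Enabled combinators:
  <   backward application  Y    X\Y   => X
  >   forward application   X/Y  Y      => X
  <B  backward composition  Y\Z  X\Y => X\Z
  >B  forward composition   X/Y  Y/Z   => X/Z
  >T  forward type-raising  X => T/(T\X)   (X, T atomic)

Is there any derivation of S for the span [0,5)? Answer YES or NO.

NO

S PP\S (PP\PP)/PP PP NP\PP
CKY chart[0,5] = {N/(N\NP), NP, NP/(NP\NP), PP/(PP\NP), S/(S\NP)}; S ∉ chart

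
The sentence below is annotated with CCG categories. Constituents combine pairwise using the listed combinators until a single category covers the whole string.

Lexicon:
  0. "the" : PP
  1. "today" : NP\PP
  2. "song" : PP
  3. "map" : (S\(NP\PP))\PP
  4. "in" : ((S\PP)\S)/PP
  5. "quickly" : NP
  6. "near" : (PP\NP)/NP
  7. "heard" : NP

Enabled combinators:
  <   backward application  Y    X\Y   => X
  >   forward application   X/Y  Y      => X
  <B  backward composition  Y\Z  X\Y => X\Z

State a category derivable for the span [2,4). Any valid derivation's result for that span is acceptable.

[0,8] S   <
  [0,1] "the" : PP
  [1,8] S\PP   <
    [1,4] S   <
      [1,2] "today" : NP\PP
      [2,4] S\(NP\PP)   <
        [2,3] "song" : PP
        [3,4] "map" : (S\(NP\PP))\PP
    [4,8] (S\PP)\S   >
      [4,5] "in" : ((S\PP)\S)/PP
      [5,8] PP   <
        [5,6] "quickly" : NP
        [6,8] PP\NP   >
          [6,7] "near" : (PP\NP)/NP
          [7,8] "heard" : NP

S\(NP\PP)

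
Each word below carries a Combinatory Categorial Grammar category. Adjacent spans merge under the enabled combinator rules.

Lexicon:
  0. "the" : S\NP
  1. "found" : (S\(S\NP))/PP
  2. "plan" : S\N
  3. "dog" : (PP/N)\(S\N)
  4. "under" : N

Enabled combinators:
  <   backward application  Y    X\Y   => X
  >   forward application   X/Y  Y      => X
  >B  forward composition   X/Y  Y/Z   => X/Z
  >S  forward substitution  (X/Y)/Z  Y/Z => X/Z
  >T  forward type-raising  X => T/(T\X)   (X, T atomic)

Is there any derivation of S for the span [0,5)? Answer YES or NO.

YES

[0,5] S   <
  [0,1] "the" : S\NP
  [1,5] S\(S\NP)   >
    [1,2] "found" : (S\(S\NP))/PP
    [2,5] PP   >
      [2,4] PP/N   <
        [2,3] "plan" : S\N
        [3,4] "dog" : (PP/N)\(S\N)
      [4,5] "under" : N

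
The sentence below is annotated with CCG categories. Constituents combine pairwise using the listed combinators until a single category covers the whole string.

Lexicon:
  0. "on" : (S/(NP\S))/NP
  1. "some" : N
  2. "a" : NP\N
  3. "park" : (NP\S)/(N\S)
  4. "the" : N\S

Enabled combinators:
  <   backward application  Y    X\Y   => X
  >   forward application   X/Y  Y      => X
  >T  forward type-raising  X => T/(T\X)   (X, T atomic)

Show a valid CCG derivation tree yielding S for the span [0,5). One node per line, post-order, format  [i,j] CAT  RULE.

[0,5] S   >
  [0,3] S/(NP\S)   >
    [0,1] "on" : (S/(NP\S))/NP
    [1,3] NP   <
      [1,2] "some" : N
      [2,3] "a" : NP\N
  [3,5] NP\S   >
    [3,4] "park" : (NP\S)/(N\S)
    [4,5] "the" : N\S

[0,1] (S/(NP\S))/NP  lex  "on"
[1,2] N  lex  "some"
[2,3] NP\N  lex  "a"
[1,3] NP  <  k=2
[0,3] S/(NP\S)  >  k=1
[3,4] (NP\S)/(N\S)  lex  "park"
[4,5] N\S  lex  "the"
[3,5] NP\S  >  k=4
[0,5] S  >  k=3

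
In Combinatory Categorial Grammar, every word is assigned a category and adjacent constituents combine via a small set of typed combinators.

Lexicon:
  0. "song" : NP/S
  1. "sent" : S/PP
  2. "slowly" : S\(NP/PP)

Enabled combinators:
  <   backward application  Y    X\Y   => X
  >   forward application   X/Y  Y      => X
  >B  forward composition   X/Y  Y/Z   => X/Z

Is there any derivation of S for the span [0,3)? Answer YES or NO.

YES

[0,3] S   <
  [0,2] NP/PP   >B
    [0,1] "song" : NP/S
    [1,2] "sent" : S/PP
  [2,3] "slowly" : S\(NP/PP)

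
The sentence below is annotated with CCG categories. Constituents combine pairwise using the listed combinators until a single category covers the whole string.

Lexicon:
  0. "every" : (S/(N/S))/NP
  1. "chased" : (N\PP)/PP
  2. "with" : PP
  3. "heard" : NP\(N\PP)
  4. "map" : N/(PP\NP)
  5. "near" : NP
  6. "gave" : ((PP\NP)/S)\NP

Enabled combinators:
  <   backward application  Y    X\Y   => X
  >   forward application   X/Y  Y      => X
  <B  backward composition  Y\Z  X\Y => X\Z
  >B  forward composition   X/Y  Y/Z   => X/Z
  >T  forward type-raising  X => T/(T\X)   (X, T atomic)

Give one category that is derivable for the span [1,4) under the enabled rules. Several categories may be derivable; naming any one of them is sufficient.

NP

[0,7] S   >
  [0,4] S/(N/S)   >
    [0,1] "every" : (S/(N/S))/NP
    [1,4] NP   <
      [1,3] N\PP   >
        [1,2] "chased" : (N\PP)/PP
        [2,3] "with" : PP
      [3,4] "heard" : NP\(N\PP)
  [4,7] N/S   >B
    [4,5] "map" : N/(PP\NP)
    [5,7] (PP\NP)/S   <
      [5,6] "near" : NP
      [6,7] "gave" : ((PP\NP)/S)\NP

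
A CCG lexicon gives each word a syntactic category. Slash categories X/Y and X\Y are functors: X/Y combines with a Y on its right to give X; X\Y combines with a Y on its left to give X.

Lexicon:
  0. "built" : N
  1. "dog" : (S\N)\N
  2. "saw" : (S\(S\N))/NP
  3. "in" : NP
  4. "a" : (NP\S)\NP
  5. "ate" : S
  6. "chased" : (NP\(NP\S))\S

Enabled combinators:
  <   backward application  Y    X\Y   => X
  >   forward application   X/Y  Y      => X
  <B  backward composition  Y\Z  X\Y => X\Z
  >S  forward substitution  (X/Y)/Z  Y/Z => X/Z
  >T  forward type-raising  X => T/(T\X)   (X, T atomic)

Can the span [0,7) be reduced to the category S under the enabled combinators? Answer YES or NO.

[0,7] S   <
  [0,2] S\N   <
    [0,1] "built" : N
    [1,2] "dog" : (S\N)\N
  [2,7] S\(S\N)   >
    [2,3] "saw" : (S\(S\N))/NP
    [3,7] NP   <
      [3,5] NP\S   <
        [3,4] "in" : NP
        [4,5] "a" : (NP\S)\NP
      [5,7] NP\(NP\S)   <
        [5,6] "ate" : S
        [6,7] "chased" : (NP\(NP\S))\S

YES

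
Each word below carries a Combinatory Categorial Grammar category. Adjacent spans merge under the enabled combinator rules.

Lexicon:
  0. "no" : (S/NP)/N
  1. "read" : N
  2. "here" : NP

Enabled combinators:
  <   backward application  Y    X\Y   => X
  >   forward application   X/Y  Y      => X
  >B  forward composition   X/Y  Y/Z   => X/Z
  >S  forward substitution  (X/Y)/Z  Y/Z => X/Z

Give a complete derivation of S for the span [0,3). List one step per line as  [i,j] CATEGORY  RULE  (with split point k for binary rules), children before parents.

[0,1] (S/NP)/N  lex  "no"
[1,2] N  lex  "read"
[0,2] S/NP  >  k=1
[2,3] NP  lex  "here"
[0,3] S  >  k=2

[0,3] S   >
  [0,2] S/NP   >
    [0,1] "no" : (S/NP)/N
    [1,2] "read" : N
  [2,3] "here" : NP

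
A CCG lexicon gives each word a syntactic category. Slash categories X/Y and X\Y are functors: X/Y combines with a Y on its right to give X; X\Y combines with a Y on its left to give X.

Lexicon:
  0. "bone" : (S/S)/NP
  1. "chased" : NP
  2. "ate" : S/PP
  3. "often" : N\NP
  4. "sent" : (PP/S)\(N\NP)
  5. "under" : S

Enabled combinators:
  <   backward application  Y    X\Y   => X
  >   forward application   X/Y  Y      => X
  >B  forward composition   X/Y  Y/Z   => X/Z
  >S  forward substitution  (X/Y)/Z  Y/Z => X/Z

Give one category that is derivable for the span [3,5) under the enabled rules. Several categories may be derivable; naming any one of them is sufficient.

PP/S

[0,6] S   >
  [0,3] S/PP   >B
    [0,2] S/S   >
      [0,1] "bone" : (S/S)/NP
      [1,2] "chased" : NP
    [2,3] "ate" : S/PP
  [3,6] PP   >
    [3,5] PP/S   <
      [3,4] "often" : N\NP
      [4,5] "sent" : (PP/S)\(N\NP)
    [5,6] "under" : S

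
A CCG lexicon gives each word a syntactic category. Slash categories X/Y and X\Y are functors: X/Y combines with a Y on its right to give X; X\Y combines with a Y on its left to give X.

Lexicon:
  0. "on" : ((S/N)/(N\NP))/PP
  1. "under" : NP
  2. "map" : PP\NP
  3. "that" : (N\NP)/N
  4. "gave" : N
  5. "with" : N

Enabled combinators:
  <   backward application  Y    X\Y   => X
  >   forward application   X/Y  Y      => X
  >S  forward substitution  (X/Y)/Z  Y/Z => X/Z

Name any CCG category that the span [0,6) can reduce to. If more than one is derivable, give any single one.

[0,6] S   >
  [0,5] S/N   >
    [0,3] (S/N)/(N\NP)   >
      [0,1] "on" : ((S/N)/(N\NP))/PP
      [1,3] PP   <
        [1,2] "under" : NP
        [2,3] "map" : PP\NP
    [3,5] N\NP   >
      [3,4] "that" : (N\NP)/N
      [4,5] "gave" : N
  [5,6] "with" : N

S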